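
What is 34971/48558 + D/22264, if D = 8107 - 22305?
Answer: 7430655/90091276 ≈ 0.082479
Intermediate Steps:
D = -14198
34971/48558 + D/22264 = 34971/48558 - 14198/22264 = 34971*(1/48558) - 14198*1/22264 = 11657/16186 - 7099/11132 = 7430655/90091276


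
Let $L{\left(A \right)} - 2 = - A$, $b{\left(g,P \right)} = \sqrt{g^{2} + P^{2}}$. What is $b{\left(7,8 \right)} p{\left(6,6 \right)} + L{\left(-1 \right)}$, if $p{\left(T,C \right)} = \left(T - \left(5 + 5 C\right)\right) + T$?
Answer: $3 - 23 \sqrt{113} \approx -241.49$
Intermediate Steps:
$b{\left(g,P \right)} = \sqrt{P^{2} + g^{2}}$
$L{\left(A \right)} = 2 - A$
$p{\left(T,C \right)} = -5 - 5 C + 2 T$ ($p{\left(T,C \right)} = \left(T - \left(5 + 5 C\right)\right) + T = \left(-5 + T - 5 C\right) + T = -5 - 5 C + 2 T$)
$b{\left(7,8 \right)} p{\left(6,6 \right)} + L{\left(-1 \right)} = \sqrt{8^{2} + 7^{2}} \left(-5 - 30 + 2 \cdot 6\right) + \left(2 - -1\right) = \sqrt{64 + 49} \left(-5 - 30 + 12\right) + \left(2 + 1\right) = \sqrt{113} \left(-23\right) + 3 = - 23 \sqrt{113} + 3 = 3 - 23 \sqrt{113}$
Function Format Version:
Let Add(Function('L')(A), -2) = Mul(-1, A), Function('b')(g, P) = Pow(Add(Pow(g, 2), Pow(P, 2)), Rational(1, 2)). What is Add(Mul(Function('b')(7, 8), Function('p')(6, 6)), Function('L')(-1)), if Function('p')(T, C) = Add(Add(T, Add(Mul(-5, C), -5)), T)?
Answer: Add(3, Mul(-23, Pow(113, Rational(1, 2)))) ≈ -241.49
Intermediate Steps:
Function('b')(g, P) = Pow(Add(Pow(P, 2), Pow(g, 2)), Rational(1, 2))
Function('L')(A) = Add(2, Mul(-1, A))
Function('p')(T, C) = Add(-5, Mul(-5, C), Mul(2, T)) (Function('p')(T, C) = Add(Add(T, Add(-5, Mul(-5, C))), T) = Add(Add(-5, T, Mul(-5, C)), T) = Add(-5, Mul(-5, C), Mul(2, T)))
Add(Mul(Function('b')(7, 8), Function('p')(6, 6)), Function('L')(-1)) = Add(Mul(Pow(Add(Pow(8, 2), Pow(7, 2)), Rational(1, 2)), Add(-5, Mul(-5, 6), Mul(2, 6))), Add(2, Mul(-1, -1))) = Add(Mul(Pow(Add(64, 49), Rational(1, 2)), Add(-5, -30, 12)), Add(2, 1)) = Add(Mul(Pow(113, Rational(1, 2)), -23), 3) = Add(Mul(-23, Pow(113, Rational(1, 2))), 3) = Add(3, Mul(-23, Pow(113, Rational(1, 2))))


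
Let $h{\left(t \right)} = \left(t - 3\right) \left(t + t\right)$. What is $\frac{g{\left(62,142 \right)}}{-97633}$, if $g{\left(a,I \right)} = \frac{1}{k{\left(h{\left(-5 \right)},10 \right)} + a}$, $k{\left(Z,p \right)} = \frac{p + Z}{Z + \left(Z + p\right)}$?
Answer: $- \frac{17}{103783879} \approx -1.638 \cdot 10^{-7}$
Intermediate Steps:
$h{\left(t \right)} = 2 t \left(-3 + t\right)$ ($h{\left(t \right)} = \left(-3 + t\right) 2 t = 2 t \left(-3 + t\right)$)
$k{\left(Z,p \right)} = \frac{Z + p}{p + 2 Z}$
$g{\left(a,I \right)} = \frac{1}{\frac{9}{17} + a}$ ($g{\left(a,I \right)} = \frac{1}{\frac{2 \left(-5\right) \left(-3 - 5\right) + 10}{10 + 2 \cdot 2 \left(-5\right) \left(-3 - 5\right)} + a} = \frac{1}{\frac{2 \left(-5\right) \left(-8\right) + 10}{10 + 2 \cdot 2 \left(-5\right) \left(-8\right)} + a} = \frac{1}{\frac{80 + 10}{10 + 2 \cdot 80} + a} = \frac{1}{\frac{1}{10 + 160} \cdot 90 + a} = \frac{1}{\frac{1}{170} \cdot 90 + a} = \frac{1}{\frac{9}{17} + a}$)
$\frac{g{\left(62,142 \right)}}{-97633} = \frac{17 \frac{1}{9 + 17 \cdot 62}}{-97633} = \frac{17}{9 + 1054} \left(- \frac{1}{97633}\right) = \frac{17}{1063} \left(- \frac{1}{97633}\right) = - \frac{17}{103783879}$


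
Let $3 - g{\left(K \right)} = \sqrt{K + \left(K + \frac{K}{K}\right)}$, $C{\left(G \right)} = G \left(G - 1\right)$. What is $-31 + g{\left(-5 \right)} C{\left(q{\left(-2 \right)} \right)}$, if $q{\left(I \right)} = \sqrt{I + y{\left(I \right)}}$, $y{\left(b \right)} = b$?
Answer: $-49 + 6 i \approx -49.0 + 6.0 i$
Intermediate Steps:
$q{\left(I \right)} = \sqrt{2} \sqrt{I}$ ($q{\left(I \right)} = \sqrt{I + I} = \sqrt{2 I} = \sqrt{2} \sqrt{I}$)
$C{\left(G \right)} = G \left(-1 + G\right)$
$g{\left(K \right)} = 3 - \sqrt{1 + 2 K}$ ($g{\left(K \right)} = 3 - \sqrt{K + \left(K + \frac{K}{K}\right)} = 3 - \sqrt{K + \left(K + 1\right)} = 3 - \sqrt{K + \left(1 + K\right)} = 3 - \sqrt{1 + 2 K}$)
$-31 + g{\left(-5 \right)} C{\left(q{\left(-2 \right)} \right)} = -31 + \left(3 - \sqrt{1 + 2 \left(-5\right)}\right) \sqrt{2} \sqrt{-2} \left(-1 + \sqrt{2} \sqrt{-2}\right) = -31 + \left(3 - \sqrt{1 - 10}\right) \sqrt{2} i \sqrt{2} \left(-1 + \sqrt{2} i \sqrt{2}\right) = -31 + \left(3 - \sqrt{-9}\right) 2 i \left(-1 + 2 i\right) = -31 + \left(3 - 3 i\right) 2 i \left(-1 + 2 i\right) = -31 + 2 i \left(-1 + 2 i\right) \left(3 - 3 i\right)$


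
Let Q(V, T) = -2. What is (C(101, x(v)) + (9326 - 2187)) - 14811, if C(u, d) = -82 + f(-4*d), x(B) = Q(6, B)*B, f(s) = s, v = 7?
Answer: -7698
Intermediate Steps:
x(B) = -2*B
C(u, d) = -82 - 4*d
(C(101, x(v)) + (9326 - 2187)) - 14811 = ((-82 - (-8)*7) + (9326 - 2187)) - 14811 = ((-82 - 4*(-14)) + 7139) - 14811 = ((-82 + 56) + 7139) - 14811 = (-26 + 7139) - 14811 = 7113 - 14811 = -7698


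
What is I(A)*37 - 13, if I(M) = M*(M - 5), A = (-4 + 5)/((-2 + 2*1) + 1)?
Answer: -161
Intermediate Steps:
A = 1 (A = 1/((-2 + 2) + 1) = 1/(0 + 1) = 1/1 = 1*1 = 1)
I(M) = M*(-5 + M)
I(A)*37 - 13 = (1*(-5 + 1))*37 - 13 = (1*(-4))*37 - 13 = -4*37 - 13 = -148 - 13 = -161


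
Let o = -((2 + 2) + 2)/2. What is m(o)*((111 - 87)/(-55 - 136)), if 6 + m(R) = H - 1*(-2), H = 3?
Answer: 24/191 ≈ 0.12565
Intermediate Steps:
o = -3 (o = -(4 + 2)/2 = -6/2 = -1*3 = -3)
m(R) = -1 (m(R) = -6 + (3 - 1*(-2)) = -6 + (3 + 2) = -6 + 5 = -1)
m(o)*((111 - 87)/(-55 - 136)) = -(111 - 87)/(-55 - 136) = -24/(-191) = -24*(-1)/191 = -1*(-24/191) = 24/191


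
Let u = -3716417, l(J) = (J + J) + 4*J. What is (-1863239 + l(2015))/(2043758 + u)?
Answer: 1851149/1672659 ≈ 1.1067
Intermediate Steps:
l(J) = 6*J (l(J) = 2*J + 4*J = 6*J)
(-1863239 + l(2015))/(2043758 + u) = (-1863239 + 6*2015)/(2043758 - 3716417) = (-1863239 + 12090)/(-1672659) = -1851149*(-1/1672659) = 1851149/1672659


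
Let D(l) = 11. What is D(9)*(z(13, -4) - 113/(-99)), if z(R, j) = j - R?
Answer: -1570/9 ≈ -174.44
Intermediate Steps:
D(9)*(z(13, -4) - 113/(-99)) = 11*((-4 - 1*13) - 113/(-99)) = 11*((-4 - 13) - 113*(-1/99)) = 11*(-17 + 113/99) = 11*(-1570/99) = -1570/9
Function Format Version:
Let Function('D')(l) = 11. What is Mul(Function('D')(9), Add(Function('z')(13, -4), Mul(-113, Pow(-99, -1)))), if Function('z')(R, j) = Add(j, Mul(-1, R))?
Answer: Rational(-1570, 9) ≈ -174.44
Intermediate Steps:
Mul(Function('D')(9), Add(Function('z')(13, -4), Mul(-113, Pow(-99, -1)))) = Mul(11, Add(Add(-4, Mul(-1, 13)), Mul(-113, Pow(-99, -1)))) = Mul(11, Add(Add(-4, -13), Mul(-113, Rational(-1, 99)))) = Mul(11, Add(-17, Rational(113, 99))) = Mul(11, Rational(-1570, 99)) = Rational(-1570, 9)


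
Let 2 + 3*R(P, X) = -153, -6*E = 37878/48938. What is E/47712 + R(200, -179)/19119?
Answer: -120758740807/44641523916864 ≈ -0.0027051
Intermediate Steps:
E = -6313/48938 ≈ -0.12900
R(P, X) = -155/3 (R(P, X) = -2/3 + (1/3)*(-153) = -2/3 - 51 = -155/3)
E/47712 + R(200, -179)/19119 = -6313/48938/47712 - 155/3/19119 = -6313/48938*1/47712 - 155/3*1/19119 = -6313/2334929856 - 155/57357 = -120758740807/44641523916864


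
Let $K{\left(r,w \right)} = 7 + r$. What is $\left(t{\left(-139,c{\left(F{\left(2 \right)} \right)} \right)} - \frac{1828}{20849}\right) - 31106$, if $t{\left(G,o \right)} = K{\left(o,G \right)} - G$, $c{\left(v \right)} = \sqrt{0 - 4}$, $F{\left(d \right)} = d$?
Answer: $- \frac{645486868}{20849} + 2 i \approx -30960.0 + 2.0 i$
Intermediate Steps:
$c{\left(v \right)} = 2 i$ ($c{\left(v \right)} = \sqrt{-4} = 2 i$)
$t{\left(G,o \right)} = 7 + o - G$ ($t{\left(G,o \right)} = \left(7 + o\right) - G = 7 + o - G$)
$\left(t{\left(-139,c{\left(F{\left(2 \right)} \right)} \right)} - \frac{1828}{20849}\right) - 31106 = \left(\left(7 + 2 i - -139\right) - \frac{1828}{20849}\right) - 31106 = \left(\left(7 + 2 i + 139\right) - \frac{1828}{20849}\right) - 31106 = \left(\left(146 + 2 i\right) - \frac{1828}{20849}\right) - 31106 = \left(\frac{3042126}{20849} + 2 i\right) - 31106 = - \frac{645486868}{20849} + 2 i$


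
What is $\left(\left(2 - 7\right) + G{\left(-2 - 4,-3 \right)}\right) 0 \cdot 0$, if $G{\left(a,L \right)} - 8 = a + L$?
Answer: $0$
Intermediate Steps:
$G{\left(a,L \right)} = 8 + L + a$ ($G{\left(a,L \right)} = 8 + \left(a + L\right) = 8 + \left(L + a\right) = 8 + L + a$)
$\left(\left(2 - 7\right) + G{\left(-2 - 4,-3 \right)}\right) 0 \cdot 0 = \left(\left(2 - 7\right) - 1\right) 0 \cdot 0 = \left(-5 - 1\right) 0 \cdot 0 = \left(-6\right) 0 \cdot 0 = 0 \cdot 0 = 0$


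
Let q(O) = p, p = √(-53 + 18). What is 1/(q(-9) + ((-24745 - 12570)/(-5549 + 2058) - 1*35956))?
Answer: -438068417771/15746505980124396 - 12187081*I*√35/15746505980124396 ≈ -2.782e-5 - 4.5788e-9*I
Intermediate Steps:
p = I*√35 (p = √(-35) = I*√35 ≈ 5.9161*I)
q(O) = I*√35
1/(q(-9) + ((-24745 - 12570)/(-5549 + 2058) - 1*35956)) = 1/(I*√35 + ((-24745 - 12570)/(-5549 + 2058) - 1*35956)) = 1/(I*√35 + (-37315/(-3491) - 35956)) = 1/(I*√35 + (-37315*(-1/3491) - 35956)) = 1/(I*√35 + (37315/3491 - 35956)) = 1/(I*√35 - 125485081/3491) = 1/(-125485081/3491 + I*√35)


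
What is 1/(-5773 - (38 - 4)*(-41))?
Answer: -1/4379 ≈ -0.00022836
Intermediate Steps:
1/(-5773 - (38 - 4)*(-41)) = 1/(-5773 - 34*(-41)) = 1/(-5773 - 1*(-1394)) = 1/(-5773 + 1394) = 1/(-4379) = -1/4379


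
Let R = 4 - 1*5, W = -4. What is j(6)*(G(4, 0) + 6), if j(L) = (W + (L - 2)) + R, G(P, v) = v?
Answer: -6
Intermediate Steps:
R = -1 (R = 4 - 5 = -1)
j(L) = -7 + L (j(L) = (-4 + (L - 2)) - 1 = (-4 + (-2 + L)) - 1 = (-6 + L) - 1 = -7 + L)
j(6)*(G(4, 0) + 6) = (-7 + 6)*(0 + 6) = -1*6 = -6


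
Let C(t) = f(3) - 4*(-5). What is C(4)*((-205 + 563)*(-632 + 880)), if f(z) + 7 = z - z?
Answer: 1154192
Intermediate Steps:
f(z) = -7 (f(z) = -7 + (z - z) = -7 + 0 = -7)
C(t) = 13 (C(t) = -7 - 4*(-5) = -7 + 20 = 13)
C(4)*((-205 + 563)*(-632 + 880)) = 13*((-205 + 563)*(-632 + 880)) = 13*(358*248) = 13*88784 = 1154192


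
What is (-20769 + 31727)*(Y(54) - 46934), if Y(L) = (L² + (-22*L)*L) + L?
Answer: -1184735128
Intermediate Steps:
Y(L) = L - 21*L² (Y(L) = (L² - 22*L²) + L = -21*L² + L = L - 21*L²)
(-20769 + 31727)*(Y(54) - 46934) = (-20769 + 31727)*(54*(1 - 21*54) - 46934) = 10958*(54*(1 - 1134) - 46934) = 10958*(54*(-1133) - 46934) = 10958*(-61182 - 46934) = 10958*(-108116) = -1184735128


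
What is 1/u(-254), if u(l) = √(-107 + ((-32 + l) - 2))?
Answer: -I*√395/395 ≈ -0.050315*I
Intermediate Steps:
u(l) = √(-141 + l) (u(l) = √(-107 + (-34 + l)) = √(-141 + l))
1/u(-254) = 1/(√(-141 - 254)) = 1/(√(-395)) = 1/(I*√395) = -I*√395/395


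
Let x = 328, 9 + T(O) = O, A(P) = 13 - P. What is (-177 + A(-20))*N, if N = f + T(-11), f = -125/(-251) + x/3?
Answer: -3246864/251 ≈ -12936.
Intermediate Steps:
T(O) = -9 + O
f = 82703/753 (f = -125/(-251) + 328/3 = -125*(-1/251) + 328*(1/3) = 125/251 + 328/3 = 82703/753 ≈ 109.83)
N = 67643/753 (N = 82703/753 + (-9 - 11) = 82703/753 - 20 = 67643/753 ≈ 89.831)
(-177 + A(-20))*N = (-177 + (13 - 1*(-20)))*(67643/753) = (-177 + (13 + 20))*(67643/753) = (-177 + 33)*(67643/753) = -144*67643/753 = -3246864/251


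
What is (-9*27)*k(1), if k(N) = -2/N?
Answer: 486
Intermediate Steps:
(-9*27)*k(1) = (-9*27)*(-2/1) = -(-486) = -243*(-2) = 486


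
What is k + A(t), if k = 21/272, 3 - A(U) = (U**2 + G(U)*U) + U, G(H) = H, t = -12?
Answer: -74235/272 ≈ -272.92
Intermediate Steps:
A(U) = 3 - U - 2*U**2 (A(U) = 3 - ((U**2 + U*U) + U) = 3 - ((U**2 + U**2) + U) = 3 - (2*U**2 + U) = 3 - (U + 2*U**2) = 3 + (-U - 2*U**2) = 3 - U - 2*U**2)
k = 21/272 (k = 21*(1/272) = 21/272 ≈ 0.077206)
k + A(t) = 21/272 + (3 - 1*(-12) - 2*(-12)**2) = 21/272 + (3 + 12 - 2*144) = 21/272 + (3 + 12 - 288) = 21/272 - 273 = -74235/272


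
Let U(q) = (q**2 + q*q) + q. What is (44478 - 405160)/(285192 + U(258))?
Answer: -180341/209289 ≈ -0.86168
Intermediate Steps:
U(q) = q + 2*q**2 (U(q) = (q**2 + q**2) + q = 2*q**2 + q = q + 2*q**2)
(44478 - 405160)/(285192 + U(258)) = (44478 - 405160)/(285192 + 258*(1 + 2*258)) = -360682/(285192 + 258*(1 + 516)) = -360682/(285192 + 258*517) = -360682/(285192 + 133386) = -360682/418578 = -360682*1/418578 = -180341/209289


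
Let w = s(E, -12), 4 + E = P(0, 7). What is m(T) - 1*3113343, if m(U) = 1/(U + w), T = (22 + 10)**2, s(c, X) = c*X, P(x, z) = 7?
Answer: -3075982883/988 ≈ -3.1133e+6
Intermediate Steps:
E = 3 (E = -4 + 7 = 3)
s(c, X) = X*c
w = -36 (w = -12*3 = -36)
T = 1024 (T = 32**2 = 1024)
m(U) = 1/(-36 + U) (m(U) = 1/(U - 36) = 1/(-36 + U))
m(T) - 1*3113343 = 1/(-36 + 1024) - 1*3113343 = 1/988 - 3113343 = -3075982883/988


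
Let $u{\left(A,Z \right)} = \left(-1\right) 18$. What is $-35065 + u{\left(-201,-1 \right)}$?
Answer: $-35083$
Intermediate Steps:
$u{\left(A,Z \right)} = -18$
$-35065 + u{\left(-201,-1 \right)} = -35065 - 18 = -35083$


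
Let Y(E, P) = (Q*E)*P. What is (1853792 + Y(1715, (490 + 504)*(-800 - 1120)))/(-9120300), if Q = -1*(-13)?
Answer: 10636926952/2280075 ≈ 4665.2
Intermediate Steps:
Q = 13
Y(E, P) = 13*E*P (Y(E, P) = (13*E)*P = 13*E*P)
(1853792 + Y(1715, (490 + 504)*(-800 - 1120)))/(-9120300) = (1853792 + 13*1715*((490 + 504)*(-800 - 1120)))/(-9120300) = (1853792 + 13*1715*(994*(-1920)))*(-1/9120300) = (1853792 + 13*1715*(-1908480))*(-1/9120300) = (1853792 - 42549561600)*(-1/9120300) = -42547707808*(-1/9120300) = 10636926952/2280075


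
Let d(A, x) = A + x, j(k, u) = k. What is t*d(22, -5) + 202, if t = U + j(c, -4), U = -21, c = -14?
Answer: -393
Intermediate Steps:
t = -35 (t = -21 - 14 = -35)
t*d(22, -5) + 202 = -35*(22 - 5) + 202 = -35*17 + 202 = -595 + 202 = -393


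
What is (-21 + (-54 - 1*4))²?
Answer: 6241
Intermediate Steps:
(-21 + (-54 - 1*4))² = (-21 + (-54 - 4))² = (-21 - 58)² = (-79)² = 6241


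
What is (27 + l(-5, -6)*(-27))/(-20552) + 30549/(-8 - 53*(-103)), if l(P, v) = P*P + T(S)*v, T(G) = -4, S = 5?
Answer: 26454481/4667873 ≈ 5.6674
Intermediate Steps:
l(P, v) = P² - 4*v (l(P, v) = P*P - 4*v = P² - 4*v)
(27 + l(-5, -6)*(-27))/(-20552) + 30549/(-8 - 53*(-103)) = (27 + ((-5)² - 4*(-6))*(-27))/(-20552) + 30549/(-8 - 53*(-103)) = (27 + (25 + 24)*(-27))*(-1/20552) + 30549/(-8 + 5459) = (27 + 49*(-27))*(-1/20552) + 30549/5451 = (27 - 1323)*(-1/20552) + 30549*(1/5451) = -1296*(-1/20552) + 10183/1817 = 162/2569 + 10183/1817 = 26454481/4667873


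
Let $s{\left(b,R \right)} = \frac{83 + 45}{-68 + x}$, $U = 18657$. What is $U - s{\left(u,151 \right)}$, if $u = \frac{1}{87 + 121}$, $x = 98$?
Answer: $\frac{279791}{15} \approx 18653.0$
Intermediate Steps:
$u = \frac{1}{208} \approx 0.0048077$
$s{\left(b,R \right)} = \frac{64}{15}$ ($s{\left(b,R \right)} = \frac{83 + 45}{-68 + 98} = \frac{128}{30} = 128 \cdot \frac{1}{30} = \frac{64}{15}$)
$U - s{\left(u,151 \right)} = 18657 - \frac{64}{15} = \frac{279791}{15}$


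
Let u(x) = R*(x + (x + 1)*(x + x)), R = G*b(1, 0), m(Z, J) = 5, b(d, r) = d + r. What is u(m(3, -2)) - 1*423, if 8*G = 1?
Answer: -3319/8 ≈ -414.88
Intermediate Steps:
G = ⅛ (G = (⅛)*1 = ⅛ ≈ 0.12500)
R = ⅛ (R = (1 + 0)/8 = (⅛)*1 = ⅛ ≈ 0.12500)
u(x) = x/8 + x*(1 + x)/4 (u(x) = (x + (x + 1)*(x + x))/8 = (x + (1 + x)*(2*x))/8 = (x + 2*x*(1 + x))/8 = x/8 + x*(1 + x)/4)
u(m(3, -2)) - 1*423 = (⅛)*5*(3 + 2*5) - 1*423 = (⅛)*5*(3 + 10) - 423 = (⅛)*5*13 - 423 = 65/8 - 423 = -3319/8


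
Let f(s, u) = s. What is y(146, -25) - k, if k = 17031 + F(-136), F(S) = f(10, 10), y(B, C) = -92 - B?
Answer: -17279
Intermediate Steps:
F(S) = 10
k = 17041 (k = 17031 + 10 = 17041)
y(146, -25) - k = (-92 - 1*146) - 1*17041 = (-92 - 146) - 17041 = -238 - 17041 = -17279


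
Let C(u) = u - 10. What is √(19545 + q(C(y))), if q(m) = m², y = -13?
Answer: √20074 ≈ 141.68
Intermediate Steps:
C(u) = -10 + u
√(19545 + q(C(y))) = √(19545 + (-10 - 13)²) = √(19545 + (-23)²) = √(19545 + 529) = √20074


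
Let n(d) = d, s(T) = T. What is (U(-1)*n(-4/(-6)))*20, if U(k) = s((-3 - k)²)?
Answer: 160/3 ≈ 53.333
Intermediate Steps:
U(k) = (-3 - k)²
(U(-1)*n(-4/(-6)))*20 = ((3 - 1)²*(-4/(-6)))*20 = (2²*(-4*(-⅙)))*20 = (4*(⅔))*20 = (8/3)*20 = 160/3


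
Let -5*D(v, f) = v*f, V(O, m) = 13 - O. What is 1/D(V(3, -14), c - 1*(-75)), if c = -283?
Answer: 1/416 ≈ 0.0024038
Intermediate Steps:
D(v, f) = -f*v/5 (D(v, f) = -v*f/5 = -f*v/5)
1/D(V(3, -14), c - 1*(-75)) = 1/(-(-283 - 1*(-75))*(13 - 1*3)/5) = 1/(-(-283 + 75)*(13 - 3)/5) = 1/(-⅕*(-208)*10) = 1/416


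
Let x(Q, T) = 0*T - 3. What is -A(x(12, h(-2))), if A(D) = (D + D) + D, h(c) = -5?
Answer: 9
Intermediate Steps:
x(Q, T) = -3 (x(Q, T) = 0 - 3 = -3)
A(D) = 3*D (A(D) = 2*D + D = 3*D)
-A(x(12, h(-2))) = -3*(-3) = -1*(-9) = 9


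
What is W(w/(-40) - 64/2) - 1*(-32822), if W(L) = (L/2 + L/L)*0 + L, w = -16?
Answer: 163952/5 ≈ 32790.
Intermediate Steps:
W(L) = L (W(L) = (L*(½) + 1)*0 + L = (L/2 + 1)*0 + L = (1 + L/2)*0 + L = 0 + L = L)
W(w/(-40) - 64/2) - 1*(-32822) = (-16/(-40) - 64/2) - 1*(-32822) = (-16*(-1/40) - 64*½) + 32822 = (⅖ - 32) + 32822 = -158/5 + 32822 = 163952/5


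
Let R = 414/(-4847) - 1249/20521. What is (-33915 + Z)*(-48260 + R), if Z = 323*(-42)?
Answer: 227918737783603377/99465287 ≈ 2.2914e+9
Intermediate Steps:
R = -14549597/99465287 (R = 414*(-1/4847) - 1249*1/20521 = -414/4847 - 1249/20521 = -14549597/99465287 ≈ -0.14628)
Z = -13566
(-33915 + Z)*(-48260 + R) = (-33915 - 13566)*(-48260 - 14549597/99465287) = -47481*(-4800209300217/99465287) = 227918737783603377/99465287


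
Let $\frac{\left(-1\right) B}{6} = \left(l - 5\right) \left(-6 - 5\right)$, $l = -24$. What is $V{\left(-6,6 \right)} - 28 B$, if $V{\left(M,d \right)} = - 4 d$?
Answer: $53568$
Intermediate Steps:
$B = -1914$ ($B = - 6 \left(-24 - 5\right) \left(-6 - 5\right) = - 6 \left(\left(-29\right) \left(-11\right)\right) = \left(-6\right) 319 = -1914$)
$V{\left(-6,6 \right)} - 28 B = \left(-4\right) 6 - -53592 = -24 + 53592 = 53568$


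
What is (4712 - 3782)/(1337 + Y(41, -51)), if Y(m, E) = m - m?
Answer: 930/1337 ≈ 0.69559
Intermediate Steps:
Y(m, E) = 0
(4712 - 3782)/(1337 + Y(41, -51)) = (4712 - 3782)/(1337 + 0) = 930/1337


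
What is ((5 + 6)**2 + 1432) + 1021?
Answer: 2574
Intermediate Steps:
((5 + 6)**2 + 1432) + 1021 = (11**2 + 1432) + 1021 = (121 + 1432) + 1021 = 1553 + 1021 = 2574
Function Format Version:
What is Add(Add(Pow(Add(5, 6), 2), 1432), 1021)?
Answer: 2574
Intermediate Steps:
Add(Add(Pow(Add(5, 6), 2), 1432), 1021) = Add(Add(Pow(11, 2), 1432), 1021) = Add(Add(121, 1432), 1021) = Add(1553, 1021) = 2574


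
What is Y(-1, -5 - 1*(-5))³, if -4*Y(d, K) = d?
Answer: 1/64 ≈ 0.015625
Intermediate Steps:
Y(d, K) = -d/4
Y(-1, -5 - 1*(-5))³ = (-¼*(-1))³ = (¼)³ = 1/64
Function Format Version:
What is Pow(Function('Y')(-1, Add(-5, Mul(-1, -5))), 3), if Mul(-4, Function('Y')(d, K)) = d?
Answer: Rational(1, 64) ≈ 0.015625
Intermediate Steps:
Function('Y')(d, K) = Mul(Rational(-1, 4), d)
Pow(Function('Y')(-1, Add(-5, Mul(-1, -5))), 3) = Pow(Mul(Rational(-1, 4), -1), 3) = Pow(Rational(1, 4), 3) = Rational(1, 64)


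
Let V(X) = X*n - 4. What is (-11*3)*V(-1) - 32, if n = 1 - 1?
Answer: 100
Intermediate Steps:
n = 0
V(X) = -4 (V(X) = X*0 - 4 = 0 - 4 = -4)
(-11*3)*V(-1) - 32 = -11*3*(-4) - 32 = -33*(-4) - 32 = 132 - 32 = 100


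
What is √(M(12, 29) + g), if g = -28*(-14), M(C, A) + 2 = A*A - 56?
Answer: 5*√47 ≈ 34.278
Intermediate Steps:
M(C, A) = -58 + A² (M(C, A) = -2 + (A*A - 56) = -2 + (A² - 56) = -2 + (-56 + A²) = -58 + A²)
g = 392
√(M(12, 29) + g) = √((-58 + 29²) + 392) = √((-58 + 841) + 392) = √(783 + 392) = √1175 = 5*√47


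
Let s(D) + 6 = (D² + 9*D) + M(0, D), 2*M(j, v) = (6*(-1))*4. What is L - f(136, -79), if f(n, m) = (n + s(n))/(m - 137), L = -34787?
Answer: -3747077/108 ≈ -34695.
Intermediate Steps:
M(j, v) = -12 (M(j, v) = ((6*(-1))*4)/2 = (-6*4)/2 = (½)*(-24) = -12)
s(D) = -18 + D² + 9*D (s(D) = -6 + ((D² + 9*D) - 12) = -6 + (-12 + D² + 9*D) = -18 + D² + 9*D)
f(n, m) = (-18 + n² + 10*n)/(-137 + m) (f(n, m) = (n + (-18 + n² + 9*n))/(m - 137) = (-18 + n² + 10*n)/(-137 + m))
L - f(136, -79) = -34787 - (-18 + 136² + 10*136)/(-137 - 79) = -34787 - (-18 + 18496 + 1360)/(-216) = -34787 - (-1)*19838/216 = -34787 - 1*(-9919/108) = -34787 + 9919/108 = -3747077/108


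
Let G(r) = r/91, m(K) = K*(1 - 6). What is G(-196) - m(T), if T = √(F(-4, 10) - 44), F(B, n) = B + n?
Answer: -28/13 + 5*I*√38 ≈ -2.1538 + 30.822*I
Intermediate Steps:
T = I*√38 (T = √((-4 + 10) - 44) = √(6 - 44) = √(-38) = I*√38 ≈ 6.1644*I)
m(K) = -5*K (m(K) = K*(-5) = -5*K)
G(r) = r/91 (G(r) = r*(1/91) = r/91)
G(-196) - m(T) = (1/91)*(-196) - (-5)*I*√38 = -28/13 - (-5)*I*√38 = -28/13 + 5*I*√38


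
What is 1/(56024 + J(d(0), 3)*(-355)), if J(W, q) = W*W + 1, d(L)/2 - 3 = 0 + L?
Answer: 1/42889 ≈ 2.3316e-5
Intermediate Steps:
d(L) = 6 + 2*L (d(L) = 6 + 2*(0 + L) = 6 + 2*L)
J(W, q) = 1 + W² (J(W, q) = W² + 1 = 1 + W²)
1/(56024 + J(d(0), 3)*(-355)) = 1/(56024 + (1 + (6 + 2*0)²)*(-355)) = 1/(56024 + (1 + (6 + 0)²)*(-355)) = 1/(56024 + (1 + 6²)*(-355)) = 1/(56024 + (1 + 36)*(-355)) = 1/(56024 + 37*(-355)) = 1/(56024 - 13135) = 1/42889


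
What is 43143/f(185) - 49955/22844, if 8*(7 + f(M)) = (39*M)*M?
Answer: -58791418109/30490320836 ≈ -1.9282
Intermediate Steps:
f(M) = -7 + 39*M²/8 (f(M) = -7 + ((39*M)*M)/8 = -7 + (39*M²)/8 = -7 + 39*M²/8)
43143/f(185) - 49955/22844 = 43143/(-7 + (39/8)*185²) - 49955/22844 = 43143/(-7 + (39/8)*34225) - 49955*1/22844 = 43143/(-7 + 1334775/8) - 49955/22844 = 43143/(1334719/8) - 49955/22844 = 43143*(8/1334719) - 49955/22844 = 345144/1334719 - 49955/22844 = -58791418109/30490320836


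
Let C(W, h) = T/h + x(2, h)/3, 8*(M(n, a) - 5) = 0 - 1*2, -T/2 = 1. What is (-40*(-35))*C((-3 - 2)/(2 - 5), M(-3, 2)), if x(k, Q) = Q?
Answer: 92750/57 ≈ 1627.2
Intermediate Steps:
T = -2 (T = -2*1 = -2)
M(n, a) = 19/4 (M(n, a) = 5 + (0 - 1*2)/8 = 5 + (0 - 2)/8 = 5 + (1/8)*(-2) = 5 - 1/4 = 19/4)
C(W, h) = -2/h + h/3
(-40*(-35))*C((-3 - 2)/(2 - 5), M(-3, 2)) = (-40*(-35))*(-2/19/4 + (1/3)*(19/4)) = 1400*(-2*4/19 + 19/12) = 1400*(-8/19 + 19/12) = 1400*(265/228) = 92750/57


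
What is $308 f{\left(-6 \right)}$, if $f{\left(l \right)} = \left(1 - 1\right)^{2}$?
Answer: $0$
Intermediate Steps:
$f{\left(l \right)} = 0$ ($f{\left(l \right)} = 0^{2} = 0$)
$308 f{\left(-6 \right)} = 308 \cdot 0 = 0$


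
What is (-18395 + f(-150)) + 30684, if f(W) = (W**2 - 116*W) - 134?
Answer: 52055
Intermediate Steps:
f(W) = -134 + W**2 - 116*W
(-18395 + f(-150)) + 30684 = (-18395 + (-134 + (-150)**2 - 116*(-150))) + 30684 = (-18395 + (-134 + 22500 + 17400)) + 30684 = (-18395 + 39766) + 30684 = 21371 + 30684 = 52055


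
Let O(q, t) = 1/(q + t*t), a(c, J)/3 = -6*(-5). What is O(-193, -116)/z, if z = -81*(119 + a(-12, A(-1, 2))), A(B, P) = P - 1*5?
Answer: -1/224529327 ≈ -4.4538e-9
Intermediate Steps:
A(B, P) = -5 + P (A(B, P) = P - 5 = -5 + P)
a(c, J) = 90 (a(c, J) = 3*(-6*(-5)) = 3*30 = 90)
z = -16929 (z = -81*(119 + 90) = -81*209 = -16929)
O(q, t) = 1/(q + t**2)
O(-193, -116)/z = 1/(-193 + (-116)**2*(-16929)) = -1/16929/(-193 + 13456) = -1/16929/13263 = (1/13263)*(-1/16929) = -1/224529327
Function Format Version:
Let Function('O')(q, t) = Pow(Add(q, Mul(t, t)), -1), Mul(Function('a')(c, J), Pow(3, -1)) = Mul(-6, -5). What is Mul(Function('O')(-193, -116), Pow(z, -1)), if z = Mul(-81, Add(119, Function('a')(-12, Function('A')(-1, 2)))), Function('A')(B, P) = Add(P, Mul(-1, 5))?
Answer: Rational(-1, 224529327) ≈ -4.4538e-9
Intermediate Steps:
Function('A')(B, P) = Add(-5, P) (Function('A')(B, P) = Add(P, -5) = Add(-5, P))
Function('a')(c, J) = 90 (Function('a')(c, J) = Mul(3, Mul(-6, -5)) = Mul(3, 30) = 90)
z = -16929 (z = Mul(-81, Add(119, 90)) = Mul(-81, 209) = -16929)
Function('O')(q, t) = Pow(Add(q, Pow(t, 2)), -1)
Mul(Function('O')(-193, -116), Pow(z, -1)) = Mul(Pow(Add(-193, Pow(-116, 2)), -1), Pow(-16929, -1)) = Mul(Pow(Add(-193, 13456), -1), Rational(-1, 16929)) = Mul(Pow(13263, -1), Rational(-1, 16929)) = Mul(Rational(1, 13263), Rational(-1, 16929)) = Rational(-1, 224529327)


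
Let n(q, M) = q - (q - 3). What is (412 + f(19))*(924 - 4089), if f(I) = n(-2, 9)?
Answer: -1313475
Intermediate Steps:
n(q, M) = 3 (n(q, M) = q - (-3 + q) = q + (3 - q) = 3)
f(I) = 3
(412 + f(19))*(924 - 4089) = (412 + 3)*(924 - 4089) = 415*(-3165) = -1313475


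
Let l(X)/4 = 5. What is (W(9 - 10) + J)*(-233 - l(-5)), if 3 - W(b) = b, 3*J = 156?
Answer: -14168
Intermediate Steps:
l(X) = 20 (l(X) = 4*5 = 20)
J = 52 (J = (1/3)*156 = 52)
W(b) = 3 - b
(W(9 - 10) + J)*(-233 - l(-5)) = ((3 - (9 - 10)) + 52)*(-233 - 1*20) = ((3 - 1*(-1)) + 52)*(-233 - 20) = ((3 + 1) + 52)*(-253) = (4 + 52)*(-253) = 56*(-253) = -14168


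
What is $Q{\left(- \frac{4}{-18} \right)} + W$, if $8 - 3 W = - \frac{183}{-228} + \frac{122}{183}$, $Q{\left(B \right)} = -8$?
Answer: $- \frac{3983}{684} \approx -5.8231$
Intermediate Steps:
$W = \frac{1489}{684}$ ($W = \frac{8}{3} - \frac{- \frac{183}{-228} + \frac{122}{183}}{3} = \frac{8}{3} - \frac{\left(-183\right) \left(- \frac{1}{228}\right) + 122 \cdot \frac{1}{183}}{3} = \frac{8}{3} - \frac{\frac{61}{76} + \frac{2}{3}}{3} = \frac{8}{3} - \frac{335}{684} = \frac{1489}{684} \approx 2.1769$)
$Q{\left(- \frac{4}{-18} \right)} + W = -8 + \frac{1489}{684} = - \frac{3983}{684}$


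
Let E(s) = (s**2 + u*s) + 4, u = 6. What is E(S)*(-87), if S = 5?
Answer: -5133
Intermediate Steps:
E(s) = 4 + s**2 + 6*s (E(s) = (s**2 + 6*s) + 4 = 4 + s**2 + 6*s)
E(S)*(-87) = (4 + 5**2 + 6*5)*(-87) = (4 + 25 + 30)*(-87) = 59*(-87) = -5133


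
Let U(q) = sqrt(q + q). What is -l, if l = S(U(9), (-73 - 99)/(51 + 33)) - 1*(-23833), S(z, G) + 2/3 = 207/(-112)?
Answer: -8007043/336 ≈ -23831.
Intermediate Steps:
U(q) = sqrt(2)*sqrt(q) (U(q) = sqrt(2*q) = sqrt(2)*sqrt(q))
S(z, G) = -845/336 (S(z, G) = -2/3 + 207/(-112) = -2/3 + 207*(-1/112) = -2/3 - 207/112 = -845/336)
l = 8007043/336 (l = -845/336 - 1*(-23833) = -845/336 + 23833 = 8007043/336 ≈ 23831.)
-l = -1*8007043/336 = -8007043/336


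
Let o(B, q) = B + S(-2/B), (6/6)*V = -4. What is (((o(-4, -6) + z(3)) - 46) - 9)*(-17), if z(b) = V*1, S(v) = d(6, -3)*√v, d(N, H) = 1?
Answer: 1071 - 17*√2/2 ≈ 1059.0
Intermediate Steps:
V = -4
S(v) = √v (S(v) = 1*√v = √v)
z(b) = -4 (z(b) = -4*1 = -4)
o(B, q) = B + √2*√(-1/B) (o(B, q) = B + √(-2/B) = B + √2*√(-1/B))
(((o(-4, -6) + z(3)) - 46) - 9)*(-17) = ((((-4 + √2*√(-1/(-4))) - 4) - 46) - 9)*(-17) = ((((-4 + √2*√(-1*(-¼))) - 4) - 46) - 9)*(-17) = ((((-4 + √2*√(¼)) - 4) - 46) - 9)*(-17) = ((((-4 + √2*(½)) - 4) - 46) - 9)*(-17) = ((((-4 + √2/2) - 4) - 46) - 9)*(-17) = (((-8 + √2/2) - 46) - 9)*(-17) = ((-54 + √2/2) - 9)*(-17) = (-63 + √2/2)*(-17) = 1071 - 17*√2/2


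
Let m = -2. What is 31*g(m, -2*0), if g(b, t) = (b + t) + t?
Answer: -62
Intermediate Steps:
g(b, t) = b + 2*t
31*g(m, -2*0) = 31*(-2 + 2*(-2*0)) = 31*(-2 + 2*0) = 31*(-2 + 0) = 31*(-2) = -62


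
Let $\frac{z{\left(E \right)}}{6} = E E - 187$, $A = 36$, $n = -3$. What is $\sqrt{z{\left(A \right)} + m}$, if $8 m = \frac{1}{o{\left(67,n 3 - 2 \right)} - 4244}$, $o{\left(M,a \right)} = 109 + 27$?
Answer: $\frac{\sqrt{449162670970}}{8216} \approx 81.572$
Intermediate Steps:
$o{\left(M,a \right)} = 136$
$z{\left(E \right)} = -1122 + 6 E^{2}$ ($z{\left(E \right)} = 6 \left(E E - 187\right) = 6 \left(E^{2} - 187\right) = 6 \left(-187 + E^{2}\right) = -1122 + 6 E^{2}$)
$m = - \frac{1}{32864}$ ($m = \frac{1}{8 \left(136 - 4244\right)} = \frac{1}{8 \left(-4108\right)} = \frac{1}{8} \left(- \frac{1}{4108}\right) = - \frac{1}{32864} \approx -3.0428 \cdot 10^{-5}$)
$\sqrt{z{\left(A \right)} + m} = \sqrt{\left(-1122 + 6 \cdot 36^{2}\right) - \frac{1}{32864}} = \sqrt{\left(-1122 + 6 \cdot 1296\right) - \frac{1}{32864}} = \sqrt{\left(-1122 + 7776\right) - \frac{1}{32864}} = \sqrt{6654 - \frac{1}{32864}} = \sqrt{\frac{218677055}{32864}} = \frac{\sqrt{449162670970}}{8216}$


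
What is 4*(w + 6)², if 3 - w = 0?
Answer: 324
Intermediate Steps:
w = 3 (w = 3 - 1*0 = 3 + 0 = 3)
4*(w + 6)² = 4*(3 + 6)² = 4*9² = 4*81 = 324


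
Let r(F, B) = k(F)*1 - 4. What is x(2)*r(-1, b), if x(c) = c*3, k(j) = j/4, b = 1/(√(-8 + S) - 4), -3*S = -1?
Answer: -51/2 ≈ -25.500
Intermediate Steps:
S = ⅓ (S = -⅓*(-1) = ⅓ ≈ 0.33333)
b = 1/(-4 + I*√69/3) (b = 1/(√(-8 + ⅓) - 4) = 1/(√(-23/3) - 4) = 1/(I*√69/3 - 4) = 1/(-4 + I*√69/3) ≈ -0.16901 - 0.11699*I)
k(j) = j/4 (k(j) = j*(¼) = j/4)
r(F, B) = -4 + F/4 (r(F, B) = (F/4)*1 - 4 = F/4 - 4 = -4 + F/4)
x(c) = 3*c
x(2)*r(-1, b) = (3*2)*(-4 + (¼)*(-1)) = 6*(-4 - ¼) = 6*(-17/4) = -51/2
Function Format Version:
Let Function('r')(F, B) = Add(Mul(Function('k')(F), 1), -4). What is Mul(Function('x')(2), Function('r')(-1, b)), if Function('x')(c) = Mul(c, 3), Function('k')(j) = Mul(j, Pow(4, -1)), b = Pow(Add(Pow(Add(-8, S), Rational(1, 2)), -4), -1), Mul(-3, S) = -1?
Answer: Rational(-51, 2) ≈ -25.500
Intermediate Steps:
S = Rational(1, 3) (S = Mul(Rational(-1, 3), -1) = Rational(1, 3) ≈ 0.33333)
b = Pow(Add(-4, Mul(Rational(1, 3), I, Pow(69, Rational(1, 2)))), -1) (b = Pow(Add(Pow(Add(-8, Rational(1, 3)), Rational(1, 2)), -4), -1) = Pow(Add(Pow(Rational(-23, 3), Rational(1, 2)), -4), -1) = Pow(Add(Mul(Rational(1, 3), I, Pow(69, Rational(1, 2))), -4), -1) = Pow(Add(-4, Mul(Rational(1, 3), I, Pow(69, Rational(1, 2)))), -1) ≈ Add(-0.16901, Mul(-0.11699, I)))
Function('k')(j) = Mul(Rational(1, 4), j) (Function('k')(j) = Mul(j, Rational(1, 4)) = Mul(Rational(1, 4), j))
Function('r')(F, B) = Add(-4, Mul(Rational(1, 4), F)) (Function('r')(F, B) = Add(Mul(Mul(Rational(1, 4), F), 1), -4) = Add(Mul(Rational(1, 4), F), -4) = Add(-4, Mul(Rational(1, 4), F)))
Function('x')(c) = Mul(3, c)
Mul(Function('x')(2), Function('r')(-1, b)) = Mul(Mul(3, 2), Add(-4, Mul(Rational(1, 4), -1))) = Mul(6, Add(-4, Rational(-1, 4))) = Mul(6, Rational(-17, 4)) = Rational(-51, 2)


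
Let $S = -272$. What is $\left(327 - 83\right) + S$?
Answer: $-28$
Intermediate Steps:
$\left(327 - 83\right) + S = \left(327 - 83\right) - 272 = 244 - 272 = -28$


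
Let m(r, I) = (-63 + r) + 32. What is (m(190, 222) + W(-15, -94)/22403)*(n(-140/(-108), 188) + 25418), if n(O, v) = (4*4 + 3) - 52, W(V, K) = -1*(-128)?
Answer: 90426573925/22403 ≈ 4.0364e+6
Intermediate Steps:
W(V, K) = 128
m(r, I) = -31 + r
n(O, v) = -33 (n(O, v) = (16 + 3) - 52 = 19 - 52 = -33)
(m(190, 222) + W(-15, -94)/22403)*(n(-140/(-108), 188) + 25418) = ((-31 + 190) + 128/22403)*(-33 + 25418) = (159 + 128*(1/22403))*25385 = (159 + 128/22403)*25385 = (3562205/22403)*25385 = 90426573925/22403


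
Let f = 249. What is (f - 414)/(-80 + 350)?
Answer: -11/18 ≈ -0.61111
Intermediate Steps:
(f - 414)/(-80 + 350) = (249 - 414)/(-80 + 350) = -165/270 = -165*1/270 = -11/18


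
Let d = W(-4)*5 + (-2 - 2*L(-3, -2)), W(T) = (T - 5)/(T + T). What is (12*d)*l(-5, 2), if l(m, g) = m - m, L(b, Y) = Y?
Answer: 0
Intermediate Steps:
l(m, g) = 0
W(T) = (-5 + T)/(2*T) (W(T) = (-5 + T)/((2*T)) = (-5 + T)*(1/(2*T)) = (-5 + T)/(2*T))
d = 61/8 (d = ((½)*(-5 - 4)/(-4))*5 + (-2 - 2*(-2)) = ((½)*(-¼)*(-9))*5 + (-2 + 4) = (9/8)*5 + 2 = 45/8 + 2 = 61/8 ≈ 7.6250)
(12*d)*l(-5, 2) = (12*(61/8))*0 = (183/2)*0 = 0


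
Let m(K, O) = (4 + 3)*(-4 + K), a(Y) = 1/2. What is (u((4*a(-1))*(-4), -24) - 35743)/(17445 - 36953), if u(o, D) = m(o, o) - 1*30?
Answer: 35857/19508 ≈ 1.8381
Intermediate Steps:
a(Y) = ½
m(K, O) = -28 + 7*K (m(K, O) = 7*(-4 + K) = -28 + 7*K)
u(o, D) = -58 + 7*o (u(o, D) = (-28 + 7*o) - 1*30 = (-28 + 7*o) - 30 = -58 + 7*o)
(u((4*a(-1))*(-4), -24) - 35743)/(17445 - 36953) = ((-58 + 7*((4*(½))*(-4))) - 35743)/(17445 - 36953) = ((-58 + 7*(2*(-4))) - 35743)/(-19508) = ((-58 + 7*(-8)) - 35743)*(-1/19508) = ((-58 - 56) - 35743)*(-1/19508) = (-114 - 35743)*(-1/19508) = -35857*(-1/19508) = 35857/19508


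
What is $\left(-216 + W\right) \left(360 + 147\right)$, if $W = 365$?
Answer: $75543$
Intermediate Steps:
$\left(-216 + W\right) \left(360 + 147\right) = \left(-216 + 365\right) \left(360 + 147\right) = 149 \cdot 507 = 75543$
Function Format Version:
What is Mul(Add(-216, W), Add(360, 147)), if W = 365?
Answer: 75543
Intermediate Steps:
Mul(Add(-216, W), Add(360, 147)) = Mul(Add(-216, 365), Add(360, 147)) = Mul(149, 507) = 75543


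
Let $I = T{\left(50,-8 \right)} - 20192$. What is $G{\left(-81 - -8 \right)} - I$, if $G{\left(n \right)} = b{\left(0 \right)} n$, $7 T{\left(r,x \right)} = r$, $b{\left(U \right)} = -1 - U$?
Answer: $\frac{141805}{7} \approx 20258.0$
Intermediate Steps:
$T{\left(r,x \right)} = \frac{r}{7}$
$G{\left(n \right)} = - n$ ($G{\left(n \right)} = \left(-1 - 0\right) n = \left(-1 + 0\right) n = - n$)
$I = - \frac{141294}{7}$ ($I = \frac{1}{7} \cdot 50 - 20192 = \frac{50}{7} - 20192 = - \frac{141294}{7} \approx -20185.0$)
$G{\left(-81 - -8 \right)} - I = - (-81 - -8) - - \frac{141294}{7} = - (-81 + 8) + \frac{141294}{7} = \left(-1\right) \left(-73\right) + \frac{141294}{7} = 73 + \frac{141294}{7} = \frac{141805}{7}$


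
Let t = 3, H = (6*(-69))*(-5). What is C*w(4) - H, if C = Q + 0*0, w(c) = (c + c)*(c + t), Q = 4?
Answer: -1846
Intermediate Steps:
H = 2070 (H = -414*(-5) = 2070)
w(c) = 2*c*(3 + c) (w(c) = (c + c)*(c + 3) = (2*c)*(3 + c) = 2*c*(3 + c))
C = 4 (C = 4 + 0*0 = 4 + 0 = 4)
C*w(4) - H = 4*(2*4*(3 + 4)) - 1*2070 = 4*(2*4*7) - 2070 = 4*56 - 2070 = 224 - 2070 = -1846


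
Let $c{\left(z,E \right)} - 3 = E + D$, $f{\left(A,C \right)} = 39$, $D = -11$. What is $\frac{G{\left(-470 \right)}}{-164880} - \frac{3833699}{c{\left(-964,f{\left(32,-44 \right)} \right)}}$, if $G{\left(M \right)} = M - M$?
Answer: $- \frac{3833699}{31} \approx -1.2367 \cdot 10^{5}$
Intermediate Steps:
$c{\left(z,E \right)} = -8 + E$ ($c{\left(z,E \right)} = 3 + \left(E - 11\right) = 3 + \left(-11 + E\right) = -8 + E$)
$G{\left(M \right)} = 0$
$\frac{G{\left(-470 \right)}}{-164880} - \frac{3833699}{c{\left(-964,f{\left(32,-44 \right)} \right)}} = \frac{0}{-164880} - \frac{3833699}{-8 + 39} = 0 \left(- \frac{1}{164880}\right) - \frac{3833699}{31} = 0 - \frac{3833699}{31} = - \frac{3833699}{31}$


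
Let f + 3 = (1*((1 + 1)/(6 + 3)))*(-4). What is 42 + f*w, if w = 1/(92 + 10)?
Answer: 38521/918 ≈ 41.962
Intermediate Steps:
f = -35/9 (f = -3 + (1*((1 + 1)/(6 + 3)))*(-4) = -3 + (1*(2/9))*(-4) = -3 + (2/9)*(-4) = -3 - 8/9 = -35/9 ≈ -3.8889)
w = 1/102 ≈ 0.0098039
42 + f*w = 42 - 35/9*1/102 = 42 - 35/918 = 38521/918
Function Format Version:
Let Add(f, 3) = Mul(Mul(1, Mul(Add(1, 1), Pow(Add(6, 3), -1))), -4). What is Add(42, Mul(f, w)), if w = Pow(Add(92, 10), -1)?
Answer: Rational(38521, 918) ≈ 41.962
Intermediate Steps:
f = Rational(-35, 9) (f = Add(-3, Mul(Mul(1, Mul(Add(1, 1), Pow(Add(6, 3), -1))), -4)) = Add(-3, Mul(Mul(1, Mul(2, Pow(9, -1))), -4)) = Add(-3, Mul(Mul(1, Mul(2, Rational(1, 9))), -4)) = Add(-3, Mul(Mul(1, Rational(2, 9)), -4)) = Add(-3, Mul(Rational(2, 9), -4)) = Add(-3, Rational(-8, 9)) = Rational(-35, 9) ≈ -3.8889)
w = Rational(1, 102) (w = Pow(102, -1) = Rational(1, 102) ≈ 0.0098039)
Add(42, Mul(f, w)) = Add(42, Mul(Rational(-35, 9), Rational(1, 102))) = Add(42, Rational(-35, 918)) = Rational(38521, 918)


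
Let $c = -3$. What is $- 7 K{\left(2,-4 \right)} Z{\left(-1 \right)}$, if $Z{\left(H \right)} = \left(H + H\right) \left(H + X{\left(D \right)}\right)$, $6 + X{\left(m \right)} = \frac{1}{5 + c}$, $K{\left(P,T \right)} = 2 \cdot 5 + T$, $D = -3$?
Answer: $-546$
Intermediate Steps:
$K{\left(P,T \right)} = 10 + T$
$X{\left(m \right)} = - \frac{11}{2}$ ($X{\left(m \right)} = -6 + \frac{1}{5 - 3} = -6 + \frac{1}{2} = - \frac{11}{2}$)
$Z{\left(H \right)} = 2 H \left(- \frac{11}{2} + H\right)$ ($Z{\left(H \right)} = \left(H + H\right) \left(H - \frac{11}{2}\right) = 2 H \left(- \frac{11}{2} + H\right)$)
$- 7 K{\left(2,-4 \right)} Z{\left(-1 \right)} = - 7 \left(10 - 4\right) \left(- (-11 + 2 \left(-1\right))\right) = \left(-7\right) 6 \left(- (-11 - 2)\right) = - 42 \left(\left(-1\right) \left(-13\right)\right) = \left(-42\right) 13 = -546$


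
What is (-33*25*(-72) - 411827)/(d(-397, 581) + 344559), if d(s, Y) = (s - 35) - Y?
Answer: -352427/343546 ≈ -1.0259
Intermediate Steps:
d(s, Y) = -35 + s - Y (d(s, Y) = (-35 + s) - Y = -35 + s - Y)
(-33*25*(-72) - 411827)/(d(-397, 581) + 344559) = (-33*25*(-72) - 411827)/((-35 - 397 - 1*581) + 344559) = (-825*(-72) - 411827)/((-35 - 397 - 581) + 344559) = (59400 - 411827)/(-1013 + 344559) = -352427/343546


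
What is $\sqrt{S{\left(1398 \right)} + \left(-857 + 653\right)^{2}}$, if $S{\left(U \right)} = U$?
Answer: $\sqrt{43014} \approx 207.4$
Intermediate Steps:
$\sqrt{S{\left(1398 \right)} + \left(-857 + 653\right)^{2}} = \sqrt{1398 + \left(-857 + 653\right)^{2}} = \sqrt{1398 + \left(-204\right)^{2}} = \sqrt{1398 + 41616} = \sqrt{43014}$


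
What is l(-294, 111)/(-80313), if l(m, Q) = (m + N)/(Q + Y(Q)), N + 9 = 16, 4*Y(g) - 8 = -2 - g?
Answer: 1148/27226107 ≈ 4.2165e-5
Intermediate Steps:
Y(g) = 3/2 - g/4 (Y(g) = 2 + (-2 - g)/4 = 2 + (-1/2 - g/4) = 3/2 - g/4)
N = 7 (N = -9 + 16 = 7)
l(m, Q) = (7 + m)/(3/2 + 3*Q/4) (l(m, Q) = (m + 7)/(Q + (3/2 - Q/4)) = (7 + m)/(3/2 + 3*Q/4))
l(-294, 111)/(-80313) = (4*(7 - 294)/(3*(2 + 111)))/(-80313) = ((4/3)*(-287)/113)*(-1/80313) = ((4/3)*(1/113)*(-287))*(-1/80313) = -1148/339*(-1/80313) = 1148/27226107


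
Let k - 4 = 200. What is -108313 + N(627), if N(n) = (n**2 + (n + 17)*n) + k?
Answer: 688808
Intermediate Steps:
k = 204 (k = 4 + 200 = 204)
N(n) = 204 + n**2 + n*(17 + n) (N(n) = (n**2 + (n + 17)*n) + 204 = (n**2 + (17 + n)*n) + 204 = (n**2 + n*(17 + n)) + 204 = 204 + n**2 + n*(17 + n))
-108313 + N(627) = -108313 + (204 + 2*627**2 + 17*627) = -108313 + (204 + 2*393129 + 10659) = -108313 + (204 + 786258 + 10659) = -108313 + 797121 = 688808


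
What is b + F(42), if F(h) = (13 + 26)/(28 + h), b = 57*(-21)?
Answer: -83751/70 ≈ -1196.4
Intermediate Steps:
b = -1197
F(h) = 39/(28 + h)
b + F(42) = -1197 + 39/(28 + 42) = -1197 + 39/70 = -83751/70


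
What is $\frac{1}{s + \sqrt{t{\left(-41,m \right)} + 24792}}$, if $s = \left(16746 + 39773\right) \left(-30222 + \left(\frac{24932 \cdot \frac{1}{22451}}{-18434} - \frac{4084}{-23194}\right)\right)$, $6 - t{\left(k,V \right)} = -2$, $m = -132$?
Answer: $- \frac{4918435884342053396445868642891423}{8401216088801876023298356462294774670691058} - \frac{28794654598431294293154005 \sqrt{62}}{4200608044400938011649178231147387335345529} \approx -5.8544 \cdot 10^{-10}$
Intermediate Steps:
$t{\left(k,V \right)} = 8$ ($t{\left(k,V \right)} = 6 - -2 = 6 + 2 = 8$)
$s = - \frac{4099076990933921805554}{2399777264599}$ ($s = 56519 \left(-30222 + \left(24932 \cdot \frac{1}{22451} \left(- \frac{1}{18434}\right) - - \frac{2042}{11597}\right)\right) = 56519 \left(-30222 + \left(\frac{24932}{22451} \left(- \frac{1}{18434}\right) + \frac{2042}{11597}\right)\right) = 56519 \left(-30222 + \left(- \frac{12466}{206930867} + \frac{2042}{11597}\right)\right) = 56519 \left(-30222 + \frac{422408262212}{2399777264599}\right) = 56519 \left(- \frac{72525646082448766}{2399777264599}\right) = - \frac{4099076990933921805554}{2399777264599} \approx -1.7081 \cdot 10^{9}$)
$\frac{1}{s + \sqrt{t{\left(-41,m \right)} + 24792}} = \frac{1}{- \frac{4099076990933921805554}{2399777264599} + \sqrt{8 + 24792}} = \frac{1}{- \frac{4099076990933921805554}{2399777264599} + \sqrt{24800}} = \frac{1}{- \frac{4099076990933921805554}{2399777264599} + 20 \sqrt{62}}$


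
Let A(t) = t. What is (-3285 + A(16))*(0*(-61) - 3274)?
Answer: 10702706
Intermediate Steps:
(-3285 + A(16))*(0*(-61) - 3274) = (-3285 + 16)*(0*(-61) - 3274) = -3269*(0 - 3274) = -3269*(-3274) = 10702706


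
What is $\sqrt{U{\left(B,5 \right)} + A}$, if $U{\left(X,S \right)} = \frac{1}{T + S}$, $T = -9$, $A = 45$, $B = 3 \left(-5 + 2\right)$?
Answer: $\frac{\sqrt{179}}{2} \approx 6.6895$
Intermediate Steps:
$B = -9$ ($B = 3 \left(-3\right) = -9$)
$U{\left(X,S \right)} = \frac{1}{-9 + S}$
$\sqrt{U{\left(B,5 \right)} + A} = \sqrt{\frac{1}{-9 + 5} + 45} = \sqrt{\frac{1}{-4} + 45} = \sqrt{- \frac{1}{4} + 45} = \sqrt{\frac{179}{4}} = \frac{\sqrt{179}}{2}$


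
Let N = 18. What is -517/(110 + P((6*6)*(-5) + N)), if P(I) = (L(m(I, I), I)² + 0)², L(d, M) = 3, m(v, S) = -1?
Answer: -517/191 ≈ -2.7068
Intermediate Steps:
P(I) = 81 (P(I) = (3² + 0)² = (9 + 0)² = 9² = 81)
-517/(110 + P((6*6)*(-5) + N)) = -517/(110 + 81) = -517/191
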